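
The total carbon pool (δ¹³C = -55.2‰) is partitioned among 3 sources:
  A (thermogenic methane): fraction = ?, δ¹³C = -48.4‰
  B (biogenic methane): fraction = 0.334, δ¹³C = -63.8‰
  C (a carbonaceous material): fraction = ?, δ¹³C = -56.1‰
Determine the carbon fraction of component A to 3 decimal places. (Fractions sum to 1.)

0.451

Let f_A and f_C be the unknown fractions; fractions sum to 1 so f_A + f_C = 0.666.
Mass balance: Σ fᵢ·δᵢ = δ_bulk ⇒ f_A·(-48.4) + f_C·(-56.1) = -55.2 − (-21.309) = -33.891
Substitute f_C = 0.666 − f_A:
f_A·(-48.4 − -56.1) = -33.891 − 0.666×(-56.1) = 3.472
f_A = 3.472 / 7.7 = 0.4509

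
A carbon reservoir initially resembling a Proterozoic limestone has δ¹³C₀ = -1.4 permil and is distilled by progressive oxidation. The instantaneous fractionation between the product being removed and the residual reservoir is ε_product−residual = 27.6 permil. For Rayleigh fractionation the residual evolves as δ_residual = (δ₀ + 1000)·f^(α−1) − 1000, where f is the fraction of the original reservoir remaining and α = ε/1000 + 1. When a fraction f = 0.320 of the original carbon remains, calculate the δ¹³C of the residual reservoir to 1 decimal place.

-32.3 permil

Rayleigh residual: δ_res = (δ₀ + 1000)·f^(α−1) − 1000
α = ε/1000 + 1 = 1.02760, so α − 1 = 0.02760
f^(α−1) = 0.320^(0.02760) = 0.969041
δ_res = (-1.4 + 1000) × 0.969041 − 1000 = 967.684 − 1000 = -32.32 permil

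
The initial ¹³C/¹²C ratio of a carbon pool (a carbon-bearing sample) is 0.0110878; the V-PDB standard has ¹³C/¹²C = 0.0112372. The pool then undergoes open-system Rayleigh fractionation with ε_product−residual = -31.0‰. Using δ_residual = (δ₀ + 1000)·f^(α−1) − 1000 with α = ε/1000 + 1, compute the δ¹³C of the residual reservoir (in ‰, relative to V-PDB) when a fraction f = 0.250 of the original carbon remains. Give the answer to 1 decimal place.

δ₀ = (0.0110878/0.0112372 − 1)×1000 = (0.986705 − 1)×1000 = -13.295‰
α − 1 = ε/1000 = -0.0310
f^(α−1) = 0.250^(-0.0310) = 1.043912
δ_res = (-13.295 + 1000) × 1.043912 − 1000 = 1030.033 − 1000 = 30.03‰

30.0‰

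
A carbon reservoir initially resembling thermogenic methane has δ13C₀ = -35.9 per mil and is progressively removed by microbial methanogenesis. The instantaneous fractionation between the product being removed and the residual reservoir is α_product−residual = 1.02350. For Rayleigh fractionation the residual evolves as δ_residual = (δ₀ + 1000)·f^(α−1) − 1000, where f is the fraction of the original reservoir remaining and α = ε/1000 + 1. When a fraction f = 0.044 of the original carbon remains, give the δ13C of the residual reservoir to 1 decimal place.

Rayleigh residual: δ_res = (δ₀ + 1000)·f^(α−1) − 1000
α − 1 = 0.02350
f^(α−1) = 0.044^(0.02350) = 0.929226
δ_res = (-35.9 + 1000) × 0.929226 − 1000 = 895.866 − 1000 = -104.13 per mil

-104.1 per mil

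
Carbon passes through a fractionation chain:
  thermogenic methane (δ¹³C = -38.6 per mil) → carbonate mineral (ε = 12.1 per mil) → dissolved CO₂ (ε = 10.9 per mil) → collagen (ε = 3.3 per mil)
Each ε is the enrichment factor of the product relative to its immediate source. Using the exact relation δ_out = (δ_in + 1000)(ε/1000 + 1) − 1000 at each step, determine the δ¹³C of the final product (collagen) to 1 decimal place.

-13.1 per mil

step 1: δ = (-38.60 + 1000)·(12.1/1000 + 1) − 1000 = -26.97 per mil
step 2: δ = (-26.97 + 1000)·(10.9/1000 + 1) − 1000 = -16.36 per mil
step 3: δ = (-16.36 + 1000)·(3.3/1000 + 1) − 1000 = -13.11 per mil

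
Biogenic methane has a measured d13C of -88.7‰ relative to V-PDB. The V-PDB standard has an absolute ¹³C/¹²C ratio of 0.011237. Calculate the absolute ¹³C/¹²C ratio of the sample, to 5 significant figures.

R_sample = R_standard × (d13C/1000 + 1)
R_sample = 0.011237 × (-88.7/1000 + 1) = 0.011237 × 0.911300
R_sample = 0.0102403

0.010240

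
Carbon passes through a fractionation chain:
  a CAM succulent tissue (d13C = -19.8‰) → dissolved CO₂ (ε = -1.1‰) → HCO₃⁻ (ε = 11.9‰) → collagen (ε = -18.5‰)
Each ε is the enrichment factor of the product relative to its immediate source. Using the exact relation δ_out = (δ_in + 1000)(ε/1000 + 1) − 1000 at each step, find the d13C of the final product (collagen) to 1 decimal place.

step 1: δ = (-19.80 + 1000)·(-1.1/1000 + 1) − 1000 = -20.88‰
step 2: δ = (-20.88 + 1000)·(11.9/1000 + 1) − 1000 = -9.23‰
step 3: δ = (-9.23 + 1000)·(-18.5/1000 + 1) − 1000 = -27.56‰

-27.6‰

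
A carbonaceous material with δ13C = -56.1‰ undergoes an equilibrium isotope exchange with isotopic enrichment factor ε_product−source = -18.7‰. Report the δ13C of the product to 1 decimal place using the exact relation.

-73.8‰

Exactly, δ_product = (δ_source + 1000)·(ε/1000 + 1) − 1000.
δ_product = (-56.1 + 1000) × (-18.7/1000 + 1) − 1000
δ_product = -73.75‰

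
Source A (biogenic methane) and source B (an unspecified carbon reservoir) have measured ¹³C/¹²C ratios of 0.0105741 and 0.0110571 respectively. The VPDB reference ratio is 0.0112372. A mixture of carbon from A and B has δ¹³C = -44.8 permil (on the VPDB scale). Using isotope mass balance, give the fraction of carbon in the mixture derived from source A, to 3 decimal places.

0.669

δ_A = (0.0105741/0.0112372 − 1)×1000 = (0.940991 − 1)×1000 = -59.009 permil
δ_B = (0.0110571/0.0112372 − 1)×1000 = (0.983973 − 1)×1000 = -16.027 permil
f_A = (δ_mix − δ_B)/(δ_A − δ_B) = (-44.8 − (-16.027))/(-59.009 − (-16.027))
f_A = -28.773 / -42.982 = 0.6694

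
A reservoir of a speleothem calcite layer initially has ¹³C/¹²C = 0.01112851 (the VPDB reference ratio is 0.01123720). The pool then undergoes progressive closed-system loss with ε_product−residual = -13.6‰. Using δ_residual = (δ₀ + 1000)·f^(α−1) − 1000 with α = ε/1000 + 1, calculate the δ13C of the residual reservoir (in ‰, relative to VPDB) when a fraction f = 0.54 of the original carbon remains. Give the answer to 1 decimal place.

δ₀ = (0.01112851/0.01123720 − 1)×1000 = (0.990328 − 1)×1000 = -9.672‰
α − 1 = ε/1000 = -0.0136
f^(α−1) = 0.54^(-0.0136) = 1.008415
δ_res = (-9.672 + 1000) × 1.008415 − 1000 = 998.662 − 1000 = -1.34‰

-1.3‰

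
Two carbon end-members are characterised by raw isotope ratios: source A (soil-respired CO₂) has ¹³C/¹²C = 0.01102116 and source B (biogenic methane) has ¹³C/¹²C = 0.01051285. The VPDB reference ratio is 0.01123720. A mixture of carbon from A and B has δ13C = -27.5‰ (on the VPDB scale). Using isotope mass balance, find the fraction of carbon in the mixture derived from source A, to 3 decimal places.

0.817

δ_A = (0.01102116/0.01123720 − 1)×1000 = (0.980775 − 1)×1000 = -19.225‰
δ_B = (0.01051285/0.01123720 − 1)×1000 = (0.935540 − 1)×1000 = -64.460‰
f_A = (δ_mix − δ_B)/(δ_A − δ_B) = (-27.5 − (-64.460))/(-19.225 − (-64.460))
f_A = 36.960 / 45.235 = 0.8171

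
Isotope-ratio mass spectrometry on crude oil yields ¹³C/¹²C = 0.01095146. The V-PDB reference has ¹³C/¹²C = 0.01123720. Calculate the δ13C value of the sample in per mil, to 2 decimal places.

δ13C = (R_sample / R_standard − 1) × 1000
R_sample / R_standard = 0.01095146 / 0.01123720 = 0.974572
δ13C = (0.974572 − 1) × 1000 = -25.428 per mil

-25.43 per mil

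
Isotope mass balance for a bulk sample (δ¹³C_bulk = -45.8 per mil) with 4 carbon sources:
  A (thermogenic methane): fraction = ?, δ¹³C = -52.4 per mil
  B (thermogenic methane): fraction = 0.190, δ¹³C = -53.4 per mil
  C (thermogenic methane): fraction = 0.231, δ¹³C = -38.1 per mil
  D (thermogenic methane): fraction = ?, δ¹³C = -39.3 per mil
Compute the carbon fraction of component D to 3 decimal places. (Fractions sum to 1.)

Let f_D and f_A be the unknown fractions; fractions sum to 1 so f_D + f_A = 0.579.
Mass balance: Σ fᵢ·δᵢ = δ_bulk ⇒ f_D·(-39.3) + f_A·(-52.4) = -45.8 − (-18.947) = -26.853
Substitute f_A = 0.579 − f_D:
f_D·(-39.3 − -52.4) = -26.853 − 0.579×(-52.4) = 3.487
f_D = 3.487 / 13.1 = 0.2662

0.266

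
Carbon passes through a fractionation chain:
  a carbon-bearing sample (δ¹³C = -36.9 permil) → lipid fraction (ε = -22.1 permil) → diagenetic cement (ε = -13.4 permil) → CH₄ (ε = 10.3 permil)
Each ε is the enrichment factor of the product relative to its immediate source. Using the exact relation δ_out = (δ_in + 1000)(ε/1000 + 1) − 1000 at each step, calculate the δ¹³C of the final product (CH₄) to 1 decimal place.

step 1: δ = (-36.90 + 1000)·(-22.1/1000 + 1) − 1000 = -58.18 permil
step 2: δ = (-58.18 + 1000)·(-13.4/1000 + 1) − 1000 = -70.80 permil
step 3: δ = (-70.80 + 1000)·(10.3/1000 + 1) − 1000 = -61.23 permil

-61.2 permil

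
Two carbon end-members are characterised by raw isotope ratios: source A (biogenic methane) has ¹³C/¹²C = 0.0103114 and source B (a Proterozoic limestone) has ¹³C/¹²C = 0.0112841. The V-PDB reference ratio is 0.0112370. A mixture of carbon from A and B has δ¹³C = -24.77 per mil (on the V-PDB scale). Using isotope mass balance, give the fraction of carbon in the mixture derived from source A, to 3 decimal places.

0.335

δ_A = (0.0103114/0.0112370 − 1)×1000 = (0.917629 − 1)×1000 = -82.371 per mil
δ_B = (0.0112841/0.0112370 − 1)×1000 = (1.004192 − 1)×1000 = 4.192 per mil
f_A = (δ_mix − δ_B)/(δ_A − δ_B) = (-24.77 − (4.192))/(-82.371 − (4.192))
f_A = -28.962 / -86.562 = 0.3346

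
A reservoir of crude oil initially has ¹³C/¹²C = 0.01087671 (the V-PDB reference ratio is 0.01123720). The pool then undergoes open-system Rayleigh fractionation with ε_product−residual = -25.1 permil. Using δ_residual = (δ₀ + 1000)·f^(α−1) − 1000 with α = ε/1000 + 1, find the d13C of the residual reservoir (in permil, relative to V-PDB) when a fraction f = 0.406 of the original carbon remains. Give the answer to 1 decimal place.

-9.9 permil

δ₀ = (0.01087671/0.01123720 − 1)×1000 = (0.967920 − 1)×1000 = -32.080 permil
α − 1 = ε/1000 = -0.0251
f^(α−1) = 0.406^(-0.0251) = 1.022883
δ_res = (-32.080 + 1000) × 1.022883 − 1000 = 990.069 − 1000 = -9.93 permil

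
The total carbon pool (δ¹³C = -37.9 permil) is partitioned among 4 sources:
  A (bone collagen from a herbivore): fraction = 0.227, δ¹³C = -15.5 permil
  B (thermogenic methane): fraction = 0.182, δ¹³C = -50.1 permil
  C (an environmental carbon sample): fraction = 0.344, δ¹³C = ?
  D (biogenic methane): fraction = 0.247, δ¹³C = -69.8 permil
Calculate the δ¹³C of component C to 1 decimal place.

Isotope mass balance: δ_bulk = Σ fᵢ·δᵢ.
-37.9 = 0.227×(-15.5) + 0.182×(-50.1) + 0.344×δ_C + 0.247×(-69.8)
0.344·δ_C = -37.9 − (-29.877) = -8.023
δ_C = -8.023 / 0.344 = -23.32 permil

-23.3 permil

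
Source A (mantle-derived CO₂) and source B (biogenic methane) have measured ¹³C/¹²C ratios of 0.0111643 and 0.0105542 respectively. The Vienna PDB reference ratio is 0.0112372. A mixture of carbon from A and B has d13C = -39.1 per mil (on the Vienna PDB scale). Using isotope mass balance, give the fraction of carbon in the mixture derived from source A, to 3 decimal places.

0.399

δ_A = (0.0111643/0.0112372 − 1)×1000 = (0.993513 − 1)×1000 = -6.487 per mil
δ_B = (0.0105542/0.0112372 − 1)×1000 = (0.939220 − 1)×1000 = -60.780 per mil
f_A = (δ_mix − δ_B)/(δ_A − δ_B) = (-39.1 − (-60.780))/(-6.487 − (-60.780))
f_A = 21.680 / 54.293 = 0.3993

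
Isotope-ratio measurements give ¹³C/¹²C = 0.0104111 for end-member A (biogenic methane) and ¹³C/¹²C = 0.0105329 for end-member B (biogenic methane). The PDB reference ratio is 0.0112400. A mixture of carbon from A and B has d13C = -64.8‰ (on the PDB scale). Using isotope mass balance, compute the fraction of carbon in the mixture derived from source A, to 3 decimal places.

δ_A = (0.0104111/0.0112400 − 1)×1000 = (0.926254 − 1)×1000 = -73.746‰
δ_B = (0.0105329/0.0112400 − 1)×1000 = (0.937091 − 1)×1000 = -62.909‰
f_A = (δ_mix − δ_B)/(δ_A − δ_B) = (-64.8 − (-62.909))/(-73.746 − (-62.909))
f_A = -1.891 / -10.836 = 0.1745

0.174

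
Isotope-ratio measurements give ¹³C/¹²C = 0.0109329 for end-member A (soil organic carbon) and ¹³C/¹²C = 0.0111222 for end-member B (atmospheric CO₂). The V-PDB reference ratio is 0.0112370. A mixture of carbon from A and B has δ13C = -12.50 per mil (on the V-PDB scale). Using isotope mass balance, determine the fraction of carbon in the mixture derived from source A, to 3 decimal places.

δ_A = (0.0109329/0.0112370 − 1)×1000 = (0.972938 − 1)×1000 = -27.062 per mil
δ_B = (0.0111222/0.0112370 − 1)×1000 = (0.989784 − 1)×1000 = -10.216 per mil
f_A = (δ_mix − δ_B)/(δ_A − δ_B) = (-12.50 − (-10.216))/(-27.062 − (-10.216))
f_A = -2.284 / -16.846 = 0.1356

0.136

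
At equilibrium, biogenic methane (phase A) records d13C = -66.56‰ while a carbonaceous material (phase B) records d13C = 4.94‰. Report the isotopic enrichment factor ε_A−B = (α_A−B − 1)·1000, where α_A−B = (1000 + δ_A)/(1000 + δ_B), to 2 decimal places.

α_A−B = (1000 + -66.56) / (1000 + 4.94) = 933.44 / 1004.94 = 0.928851
ε_A−B = (0.928851 − 1) × 1000 = -71.149‰
(The approximation ε ≈ δ_A − δ_B would give -71.50‰.)

-71.15‰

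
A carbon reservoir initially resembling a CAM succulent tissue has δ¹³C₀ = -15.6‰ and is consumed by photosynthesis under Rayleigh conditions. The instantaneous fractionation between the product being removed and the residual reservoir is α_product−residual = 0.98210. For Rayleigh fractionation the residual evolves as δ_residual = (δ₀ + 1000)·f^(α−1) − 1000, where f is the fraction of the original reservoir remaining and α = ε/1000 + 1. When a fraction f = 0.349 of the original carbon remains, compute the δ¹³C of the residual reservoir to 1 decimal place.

3.1‰

Rayleigh residual: δ_res = (δ₀ + 1000)·f^(α−1) − 1000
α − 1 = -0.01790
f^(α−1) = 0.349^(-0.01790) = 1.019022
δ_res = (-15.6 + 1000) × 1.019022 − 1000 = 1003.125 − 1000 = 3.12‰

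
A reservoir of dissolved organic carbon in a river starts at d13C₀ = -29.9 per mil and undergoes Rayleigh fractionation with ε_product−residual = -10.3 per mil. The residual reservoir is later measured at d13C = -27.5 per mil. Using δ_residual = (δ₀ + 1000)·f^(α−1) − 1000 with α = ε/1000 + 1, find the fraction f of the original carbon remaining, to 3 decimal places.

α − 1 = ε/1000 = -0.0103
(δ_res + 1000)/(δ₀ + 1000) = (-27.5 + 1000)/(-29.9 + 1000) = 972.5/970.1 = 1.002474
f = 1.002474^(1/-0.0103) = exp(ln(1.002474)/-0.0103) = exp(0.00247/-0.0103)
f = exp(-0.2399) = 0.7867

0.787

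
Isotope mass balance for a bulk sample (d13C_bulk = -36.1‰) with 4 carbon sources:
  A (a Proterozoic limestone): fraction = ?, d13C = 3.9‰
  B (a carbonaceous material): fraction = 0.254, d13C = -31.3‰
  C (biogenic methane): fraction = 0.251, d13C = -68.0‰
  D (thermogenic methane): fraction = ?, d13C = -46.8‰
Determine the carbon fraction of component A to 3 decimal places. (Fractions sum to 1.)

0.238

Let f_A and f_D be the unknown fractions; fractions sum to 1 so f_A + f_D = 0.495.
Mass balance: Σ fᵢ·δᵢ = δ_bulk ⇒ f_A·(3.9) + f_D·(-46.8) = -36.1 − (-25.018) = -11.082
Substitute f_D = 0.495 − f_A:
f_A·(3.9 − -46.8) = -11.082 − 0.495×(-46.8) = 12.084
f_A = 12.084 / 50.7 = 0.2383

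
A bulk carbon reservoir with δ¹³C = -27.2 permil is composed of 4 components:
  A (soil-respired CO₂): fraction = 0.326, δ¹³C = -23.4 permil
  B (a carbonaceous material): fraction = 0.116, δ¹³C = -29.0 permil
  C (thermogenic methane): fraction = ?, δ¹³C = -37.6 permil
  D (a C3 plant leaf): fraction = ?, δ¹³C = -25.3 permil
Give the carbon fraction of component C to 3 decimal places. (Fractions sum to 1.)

0.170

Let f_C and f_D be the unknown fractions; fractions sum to 1 so f_C + f_D = 0.558.
Mass balance: Σ fᵢ·δᵢ = δ_bulk ⇒ f_C·(-37.6) + f_D·(-25.3) = -27.2 − (-10.992) = -16.208
Substitute f_D = 0.558 − f_C:
f_C·(-37.6 − -25.3) = -16.208 − 0.558×(-25.3) = -2.090
f_C = -2.090 / -12.3 = 0.1699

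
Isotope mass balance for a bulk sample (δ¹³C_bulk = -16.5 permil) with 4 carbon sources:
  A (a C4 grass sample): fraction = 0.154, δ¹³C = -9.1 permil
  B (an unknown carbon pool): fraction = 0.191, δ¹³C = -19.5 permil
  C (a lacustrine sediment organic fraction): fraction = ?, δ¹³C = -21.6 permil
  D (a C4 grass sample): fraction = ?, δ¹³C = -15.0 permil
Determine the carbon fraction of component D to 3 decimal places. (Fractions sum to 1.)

0.420

Let f_D and f_C be the unknown fractions; fractions sum to 1 so f_D + f_C = 0.655.
Mass balance: Σ fᵢ·δᵢ = δ_bulk ⇒ f_D·(-15.0) + f_C·(-21.6) = -16.5 − (-5.126) = -11.374
Substitute f_C = 0.655 − f_D:
f_D·(-15.0 − -21.6) = -11.374 − 0.655×(-21.6) = 2.774
f_D = 2.774 / 6.6 = 0.4203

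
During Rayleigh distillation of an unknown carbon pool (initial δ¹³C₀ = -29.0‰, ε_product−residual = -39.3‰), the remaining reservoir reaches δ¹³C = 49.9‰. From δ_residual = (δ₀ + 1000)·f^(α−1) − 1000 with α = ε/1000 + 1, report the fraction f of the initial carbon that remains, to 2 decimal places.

α − 1 = ε/1000 = -0.0393
(δ_res + 1000)/(δ₀ + 1000) = (49.9 + 1000)/(-29.0 + 1000) = 1049.9/971.0 = 1.081256
f = 1.081256^(1/-0.0393) = exp(ln(1.081256)/-0.0393) = exp(0.07812/-0.0393)
f = exp(-1.9879) = 0.1370

0.14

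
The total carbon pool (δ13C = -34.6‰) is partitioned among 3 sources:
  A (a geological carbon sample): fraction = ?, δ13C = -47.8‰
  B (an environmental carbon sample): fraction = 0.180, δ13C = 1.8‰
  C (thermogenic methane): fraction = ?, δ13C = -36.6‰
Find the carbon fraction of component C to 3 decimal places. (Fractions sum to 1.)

0.381

Let f_C and f_A be the unknown fractions; fractions sum to 1 so f_C + f_A = 0.820.
Mass balance: Σ fᵢ·δᵢ = δ_bulk ⇒ f_C·(-36.6) + f_A·(-47.8) = -34.6 − (0.324) = -34.924
Substitute f_A = 0.820 − f_C:
f_C·(-36.6 − -47.8) = -34.924 − 0.820×(-47.8) = 4.272
f_C = 4.272 / 11.2 = 0.3814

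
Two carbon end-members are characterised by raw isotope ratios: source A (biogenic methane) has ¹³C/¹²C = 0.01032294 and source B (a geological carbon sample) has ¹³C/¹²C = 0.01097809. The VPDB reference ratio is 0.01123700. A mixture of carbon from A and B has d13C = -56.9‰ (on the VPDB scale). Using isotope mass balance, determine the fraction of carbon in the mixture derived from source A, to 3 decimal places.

δ_A = (0.01032294/0.01123700 − 1)×1000 = (0.918656 − 1)×1000 = -81.344‰
δ_B = (0.01097809/0.01123700 − 1)×1000 = (0.976959 − 1)×1000 = -23.041‰
f_A = (δ_mix − δ_B)/(δ_A − δ_B) = (-56.9 − (-23.041))/(-81.344 − (-23.041))
f_A = -33.859 / -58.303 = 0.5807

0.581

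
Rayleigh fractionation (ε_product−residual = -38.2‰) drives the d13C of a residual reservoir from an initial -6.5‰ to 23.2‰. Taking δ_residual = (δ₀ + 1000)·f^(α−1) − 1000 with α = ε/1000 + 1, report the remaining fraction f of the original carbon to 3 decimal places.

0.463

α − 1 = ε/1000 = -0.0382
(δ_res + 1000)/(δ₀ + 1000) = (23.2 + 1000)/(-6.5 + 1000) = 1023.2/993.5 = 1.029894
f = 1.029894^(1/-0.0382) = exp(ln(1.029894)/-0.0382) = exp(0.02946/-0.0382)
f = exp(-0.7711) = 0.4625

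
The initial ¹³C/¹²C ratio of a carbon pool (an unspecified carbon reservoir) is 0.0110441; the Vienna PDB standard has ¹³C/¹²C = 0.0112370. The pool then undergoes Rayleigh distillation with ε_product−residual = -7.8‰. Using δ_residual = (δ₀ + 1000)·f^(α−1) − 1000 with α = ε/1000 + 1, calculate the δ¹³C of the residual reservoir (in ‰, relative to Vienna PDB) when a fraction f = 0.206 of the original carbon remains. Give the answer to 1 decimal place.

δ₀ = (0.0110441/0.0112370 − 1)×1000 = (0.982833 − 1)×1000 = -17.167‰
α − 1 = ε/1000 = -0.0078
f^(α−1) = 0.206^(-0.0078) = 1.012399
δ_res = (-17.167 + 1000) × 1.012399 − 1000 = 995.020 − 1000 = -4.98‰

-5.0‰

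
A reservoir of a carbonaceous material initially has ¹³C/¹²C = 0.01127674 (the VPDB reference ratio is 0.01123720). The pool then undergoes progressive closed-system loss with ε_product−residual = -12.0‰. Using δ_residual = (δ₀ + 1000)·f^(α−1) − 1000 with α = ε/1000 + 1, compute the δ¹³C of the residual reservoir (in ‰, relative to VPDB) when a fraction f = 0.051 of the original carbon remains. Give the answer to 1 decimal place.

40.0‰

δ₀ = (0.01127674/0.01123720 − 1)×1000 = (1.003519 − 1)×1000 = 3.519‰
α − 1 = ε/1000 = -0.0120
f^(α−1) = 0.051^(-0.0120) = 1.036356
δ_res = (3.519 + 1000) × 1.036356 − 1000 = 1040.003 − 1000 = 40.00‰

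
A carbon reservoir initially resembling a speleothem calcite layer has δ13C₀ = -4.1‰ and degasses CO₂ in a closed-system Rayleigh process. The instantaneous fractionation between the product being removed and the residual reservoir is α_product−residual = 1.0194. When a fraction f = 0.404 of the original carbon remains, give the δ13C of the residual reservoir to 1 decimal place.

Rayleigh residual: δ_res = (δ₀ + 1000)·f^(α−1) − 1000
α − 1 = 0.01940
f^(α−1) = 0.404^(0.01940) = 0.982571
δ_res = (-4.1 + 1000) × 0.982571 − 1000 = 978.542 − 1000 = -21.46‰

-21.5‰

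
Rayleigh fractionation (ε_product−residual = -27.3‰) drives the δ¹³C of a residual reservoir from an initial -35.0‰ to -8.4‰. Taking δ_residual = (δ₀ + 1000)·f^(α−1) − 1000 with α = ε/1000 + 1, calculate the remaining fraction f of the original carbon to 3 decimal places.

0.369

α − 1 = ε/1000 = -0.0273
(δ_res + 1000)/(δ₀ + 1000) = (-8.4 + 1000)/(-35.0 + 1000) = 991.6/965.0 = 1.027565
f = 1.027565^(1/-0.0273) = exp(ln(1.027565)/-0.0273) = exp(0.02719/-0.0273)
f = exp(-0.9960) = 0.3693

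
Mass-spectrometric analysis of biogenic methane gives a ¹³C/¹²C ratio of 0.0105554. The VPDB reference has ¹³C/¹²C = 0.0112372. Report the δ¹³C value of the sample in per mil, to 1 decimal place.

-60.7 per mil

δ¹³C = (R_sample / R_standard − 1) × 1000
R_sample / R_standard = 0.0105554 / 0.0112372 = 0.939327
δ¹³C = (0.939327 − 1) × 1000 = -60.67 per mil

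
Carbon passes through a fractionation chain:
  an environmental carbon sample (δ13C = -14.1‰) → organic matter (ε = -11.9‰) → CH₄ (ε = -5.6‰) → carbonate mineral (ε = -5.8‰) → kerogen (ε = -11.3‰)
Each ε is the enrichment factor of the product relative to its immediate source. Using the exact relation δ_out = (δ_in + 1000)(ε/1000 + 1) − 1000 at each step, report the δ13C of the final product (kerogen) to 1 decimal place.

-47.8‰

step 1: δ = (-14.10 + 1000)·(-11.9/1000 + 1) − 1000 = -25.83‰
step 2: δ = (-25.83 + 1000)·(-5.6/1000 + 1) − 1000 = -31.29‰
step 3: δ = (-31.29 + 1000)·(-5.8/1000 + 1) − 1000 = -36.91‰
step 4: δ = (-36.91 + 1000)·(-11.3/1000 + 1) − 1000 = -47.79‰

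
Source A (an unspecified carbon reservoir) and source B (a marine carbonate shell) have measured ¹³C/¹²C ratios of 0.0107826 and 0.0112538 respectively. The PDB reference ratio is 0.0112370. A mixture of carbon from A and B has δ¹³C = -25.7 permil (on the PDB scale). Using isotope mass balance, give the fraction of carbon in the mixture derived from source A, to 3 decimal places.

δ_A = (0.0107826/0.0112370 − 1)×1000 = (0.959562 − 1)×1000 = -40.438 permil
δ_B = (0.0112538/0.0112370 − 1)×1000 = (1.001495 − 1)×1000 = 1.495 permil
f_A = (δ_mix − δ_B)/(δ_A − δ_B) = (-25.7 − (1.495))/(-40.438 − (1.495))
f_A = -27.195 / -41.933 = 0.6485

0.649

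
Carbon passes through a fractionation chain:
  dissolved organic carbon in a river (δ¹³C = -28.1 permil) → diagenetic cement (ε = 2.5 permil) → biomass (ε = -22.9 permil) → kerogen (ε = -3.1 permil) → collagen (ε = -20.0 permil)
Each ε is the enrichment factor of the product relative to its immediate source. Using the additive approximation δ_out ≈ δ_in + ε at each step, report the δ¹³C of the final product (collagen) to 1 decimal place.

-71.6 permil

step 1: δ ≈ -28.1 + (2.5) = -25.6 permil
step 2: δ ≈ -25.6 + (-22.9) = -48.5 permil
step 3: δ ≈ -48.5 + (-3.1) = -51.6 permil
step 4: δ ≈ -51.6 + (-20.0) = -71.6 permil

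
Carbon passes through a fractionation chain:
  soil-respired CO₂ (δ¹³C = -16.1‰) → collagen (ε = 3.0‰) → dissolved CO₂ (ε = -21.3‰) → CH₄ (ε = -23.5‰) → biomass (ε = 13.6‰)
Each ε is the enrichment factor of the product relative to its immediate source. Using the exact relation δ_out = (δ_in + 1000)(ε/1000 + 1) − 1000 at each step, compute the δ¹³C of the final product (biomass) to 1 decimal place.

step 1: δ = (-16.10 + 1000)·(3.0/1000 + 1) − 1000 = -13.15‰
step 2: δ = (-13.15 + 1000)·(-21.3/1000 + 1) − 1000 = -34.17‰
step 3: δ = (-34.17 + 1000)·(-23.5/1000 + 1) − 1000 = -56.87‰
step 4: δ = (-56.87 + 1000)·(13.6/1000 + 1) − 1000 = -44.04‰

-44.0‰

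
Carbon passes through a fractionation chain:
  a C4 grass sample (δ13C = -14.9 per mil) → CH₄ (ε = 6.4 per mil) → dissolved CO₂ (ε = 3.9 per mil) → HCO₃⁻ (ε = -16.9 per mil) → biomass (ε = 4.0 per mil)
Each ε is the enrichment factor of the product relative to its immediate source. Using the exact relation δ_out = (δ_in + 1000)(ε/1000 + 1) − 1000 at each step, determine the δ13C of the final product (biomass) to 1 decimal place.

step 1: δ = (-14.90 + 1000)·(6.4/1000 + 1) − 1000 = -8.60 per mil
step 2: δ = (-8.60 + 1000)·(3.9/1000 + 1) − 1000 = -4.73 per mil
step 3: δ = (-4.73 + 1000)·(-16.9/1000 + 1) − 1000 = -21.55 per mil
step 4: δ = (-21.55 + 1000)·(4.0/1000 + 1) − 1000 = -17.64 per mil

-17.6 per mil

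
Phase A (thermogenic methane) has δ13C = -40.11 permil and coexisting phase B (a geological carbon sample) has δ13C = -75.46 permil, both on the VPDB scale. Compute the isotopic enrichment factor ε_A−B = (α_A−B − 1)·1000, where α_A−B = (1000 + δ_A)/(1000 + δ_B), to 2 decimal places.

α_A−B = (1000 + -40.11) / (1000 + -75.46) = 959.89 / 924.54 = 1.038235
ε_A−B = (1.038235 − 1) × 1000 = 38.235 permil
(The approximation ε ≈ δ_A − δ_B would give 35.35 permil.)

38.24 permil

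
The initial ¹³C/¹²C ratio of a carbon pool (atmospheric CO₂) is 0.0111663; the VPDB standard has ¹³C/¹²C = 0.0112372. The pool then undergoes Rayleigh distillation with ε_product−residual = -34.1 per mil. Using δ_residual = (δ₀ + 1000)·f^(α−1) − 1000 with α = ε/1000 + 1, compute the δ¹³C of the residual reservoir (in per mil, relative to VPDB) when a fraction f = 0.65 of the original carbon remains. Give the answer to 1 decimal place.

δ₀ = (0.0111663/0.0112372 − 1)×1000 = (0.993691 − 1)×1000 = -6.309 per mil
α − 1 = ε/1000 = -0.0341
f^(α−1) = 0.65^(-0.0341) = 1.014798
δ_res = (-6.309 + 1000) × 1.014798 − 1000 = 1008.395 − 1000 = 8.40 per mil

8.4 per mil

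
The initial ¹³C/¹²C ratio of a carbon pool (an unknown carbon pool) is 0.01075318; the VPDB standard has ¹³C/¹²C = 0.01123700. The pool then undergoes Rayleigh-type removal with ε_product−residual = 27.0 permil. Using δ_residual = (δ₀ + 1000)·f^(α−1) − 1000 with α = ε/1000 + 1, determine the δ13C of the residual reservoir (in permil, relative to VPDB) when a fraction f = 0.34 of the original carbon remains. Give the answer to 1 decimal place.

-70.5 permil

δ₀ = (0.01075318/0.01123700 − 1)×1000 = (0.956944 − 1)×1000 = -43.056 permil
α − 1 = ε/1000 = 0.0270
f^(α−1) = 0.34^(0.0270) = 0.971292
δ_res = (-43.056 + 1000) × 0.971292 − 1000 = 929.472 − 1000 = -70.53 permil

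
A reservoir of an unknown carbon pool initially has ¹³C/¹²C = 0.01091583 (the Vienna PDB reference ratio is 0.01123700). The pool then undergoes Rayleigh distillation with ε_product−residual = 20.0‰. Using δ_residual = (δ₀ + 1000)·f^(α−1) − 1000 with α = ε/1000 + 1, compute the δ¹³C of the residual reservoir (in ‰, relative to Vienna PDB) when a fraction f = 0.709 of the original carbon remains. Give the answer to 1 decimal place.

-35.2‰

δ₀ = (0.01091583/0.01123700 − 1)×1000 = (0.971419 − 1)×1000 = -28.581‰
α − 1 = ε/1000 = 0.0200
f^(α−1) = 0.709^(0.0200) = 0.993146
δ_res = (-28.581 + 1000) × 0.993146 − 1000 = 964.760 − 1000 = -35.24‰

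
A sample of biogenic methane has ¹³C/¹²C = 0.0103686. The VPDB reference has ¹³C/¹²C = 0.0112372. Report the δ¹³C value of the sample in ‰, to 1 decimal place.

-77.3‰

δ¹³C = (R_sample / R_standard − 1) × 1000
R_sample / R_standard = 0.0103686 / 0.0112372 = 0.922703
δ¹³C = (0.922703 − 1) × 1000 = -77.30‰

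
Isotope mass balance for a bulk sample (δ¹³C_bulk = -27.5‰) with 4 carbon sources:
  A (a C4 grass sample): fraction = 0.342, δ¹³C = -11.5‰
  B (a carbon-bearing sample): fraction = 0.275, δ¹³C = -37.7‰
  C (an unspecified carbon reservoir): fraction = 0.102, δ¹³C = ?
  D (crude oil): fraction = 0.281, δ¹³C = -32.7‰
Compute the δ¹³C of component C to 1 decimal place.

Isotope mass balance: δ_bulk = Σ fᵢ·δᵢ.
-27.5 = 0.342×(-11.5) + 0.275×(-37.7) + 0.102×δ_C + 0.281×(-32.7)
0.102·δ_C = -27.5 − (-23.489) = -4.011
δ_C = -4.011 / 0.102 = -39.32‰

-39.3‰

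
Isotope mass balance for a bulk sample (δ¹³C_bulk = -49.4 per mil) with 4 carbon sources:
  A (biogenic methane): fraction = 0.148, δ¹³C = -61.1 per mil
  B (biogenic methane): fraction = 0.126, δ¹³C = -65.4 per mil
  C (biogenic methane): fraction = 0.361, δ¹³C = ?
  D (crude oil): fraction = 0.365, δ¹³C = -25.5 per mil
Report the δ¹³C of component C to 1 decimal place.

Isotope mass balance: δ_bulk = Σ fᵢ·δᵢ.
-49.4 = 0.148×(-61.1) + 0.126×(-65.4) + 0.361×δ_C + 0.365×(-25.5)
0.361·δ_C = -49.4 − (-26.591) = -22.809
δ_C = -22.809 / 0.361 = -63.18 per mil

-63.2 per mil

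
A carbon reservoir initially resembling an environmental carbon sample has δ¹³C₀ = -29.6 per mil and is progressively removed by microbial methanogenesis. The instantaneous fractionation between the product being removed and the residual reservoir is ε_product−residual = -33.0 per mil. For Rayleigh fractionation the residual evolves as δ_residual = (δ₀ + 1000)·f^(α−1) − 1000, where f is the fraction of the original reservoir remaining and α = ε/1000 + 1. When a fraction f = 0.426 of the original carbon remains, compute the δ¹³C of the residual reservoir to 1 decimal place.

-1.9 per mil

Rayleigh residual: δ_res = (δ₀ + 1000)·f^(α−1) − 1000
α = ε/1000 + 1 = 0.96700, so α − 1 = -0.03300
f^(α−1) = 0.426^(-0.03300) = 1.028560
δ_res = (-29.6 + 1000) × 1.028560 − 1000 = 998.114 − 1000 = -1.89 per mil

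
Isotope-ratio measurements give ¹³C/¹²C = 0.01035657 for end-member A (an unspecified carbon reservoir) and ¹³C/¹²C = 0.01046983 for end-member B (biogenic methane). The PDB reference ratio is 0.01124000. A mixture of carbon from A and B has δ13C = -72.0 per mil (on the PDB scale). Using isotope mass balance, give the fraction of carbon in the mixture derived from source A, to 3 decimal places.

δ_A = (0.01035657/0.01124000 − 1)×1000 = (0.921403 − 1)×1000 = -78.597 per mil
δ_B = (0.01046983/0.01124000 − 1)×1000 = (0.931480 − 1)×1000 = -68.520 per mil
f_A = (δ_mix − δ_B)/(δ_A − δ_B) = (-72.0 − (-68.520))/(-78.597 − (-68.520))
f_A = -3.480 / -10.077 = 0.3453

0.345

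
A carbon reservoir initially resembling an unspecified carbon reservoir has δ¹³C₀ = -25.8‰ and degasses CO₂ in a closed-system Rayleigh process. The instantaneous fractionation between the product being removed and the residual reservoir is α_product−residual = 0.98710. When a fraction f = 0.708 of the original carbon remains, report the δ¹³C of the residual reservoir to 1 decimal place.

Rayleigh residual: δ_res = (δ₀ + 1000)·f^(α−1) − 1000
α − 1 = -0.01290
f^(α−1) = 0.708^(-0.01290) = 1.004464
δ_res = (-25.8 + 1000) × 1.004464 − 1000 = 978.549 − 1000 = -21.45‰

-21.5‰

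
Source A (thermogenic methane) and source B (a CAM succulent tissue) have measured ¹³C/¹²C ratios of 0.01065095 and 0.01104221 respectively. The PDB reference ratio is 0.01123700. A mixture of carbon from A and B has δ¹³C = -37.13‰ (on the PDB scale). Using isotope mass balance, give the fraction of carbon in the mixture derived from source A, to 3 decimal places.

0.569

δ_A = (0.01065095/0.01123700 − 1)×1000 = (0.947846 − 1)×1000 = -52.154‰
δ_B = (0.01104221/0.01123700 − 1)×1000 = (0.982665 − 1)×1000 = -17.335‰
f_A = (δ_mix − δ_B)/(δ_A − δ_B) = (-37.13 − (-17.335))/(-52.154 − (-17.335))
f_A = -19.795 / -34.819 = 0.5685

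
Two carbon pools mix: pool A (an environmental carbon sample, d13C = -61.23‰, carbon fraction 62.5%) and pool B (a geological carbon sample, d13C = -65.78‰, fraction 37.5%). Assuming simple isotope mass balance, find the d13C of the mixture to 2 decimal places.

δ_mix = f_A·δ_A + f_B·δ_B
δ_mix = 0.625 × (-61.23) + 0.375 × (-65.78)
δ_mix = -38.269 + -24.668 = -62.936‰

-62.94‰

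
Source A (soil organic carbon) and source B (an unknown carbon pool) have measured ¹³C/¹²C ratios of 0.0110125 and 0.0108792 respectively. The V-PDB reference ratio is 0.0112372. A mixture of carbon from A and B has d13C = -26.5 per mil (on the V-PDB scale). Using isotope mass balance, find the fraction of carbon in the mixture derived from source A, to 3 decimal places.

0.452

δ_A = (0.0110125/0.0112372 − 1)×1000 = (0.980004 − 1)×1000 = -19.996 per mil
δ_B = (0.0108792/0.0112372 − 1)×1000 = (0.968142 − 1)×1000 = -31.858 per mil
f_A = (δ_mix − δ_B)/(δ_A − δ_B) = (-26.5 − (-31.858))/(-19.996 − (-31.858))
f_A = 5.358 / 11.862 = 0.4517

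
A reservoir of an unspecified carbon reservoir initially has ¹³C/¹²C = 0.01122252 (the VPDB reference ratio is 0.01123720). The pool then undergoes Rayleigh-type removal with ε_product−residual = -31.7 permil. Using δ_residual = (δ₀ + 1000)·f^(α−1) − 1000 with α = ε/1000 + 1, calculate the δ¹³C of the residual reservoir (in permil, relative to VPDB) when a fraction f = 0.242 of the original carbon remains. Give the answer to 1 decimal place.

44.6 permil

δ₀ = (0.01122252/0.01123720 − 1)×1000 = (0.998694 − 1)×1000 = -1.306 permil
α − 1 = ε/1000 = -0.0317
f^(α−1) = 0.242^(-0.0317) = 1.046003
δ_res = (-1.306 + 1000) × 1.046003 − 1000 = 1044.637 − 1000 = 44.64 permil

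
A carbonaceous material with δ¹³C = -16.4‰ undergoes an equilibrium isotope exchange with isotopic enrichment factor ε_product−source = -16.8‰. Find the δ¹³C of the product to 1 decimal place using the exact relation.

-32.9‰

Exactly, δ_product = (δ_source + 1000)·(ε/1000 + 1) − 1000.
δ_product = (-16.4 + 1000) × (-16.8/1000 + 1) − 1000
δ_product = -32.92‰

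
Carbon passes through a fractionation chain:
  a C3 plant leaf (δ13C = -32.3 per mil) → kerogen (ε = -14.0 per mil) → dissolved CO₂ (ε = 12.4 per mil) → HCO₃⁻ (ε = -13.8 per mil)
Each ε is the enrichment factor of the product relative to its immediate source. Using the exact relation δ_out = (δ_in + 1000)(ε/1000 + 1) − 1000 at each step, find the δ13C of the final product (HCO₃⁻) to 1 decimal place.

-47.3 per mil

step 1: δ = (-32.30 + 1000)·(-14.0/1000 + 1) − 1000 = -45.85 per mil
step 2: δ = (-45.85 + 1000)·(12.4/1000 + 1) − 1000 = -34.02 per mil
step 3: δ = (-34.02 + 1000)·(-13.8/1000 + 1) − 1000 = -47.35 per mil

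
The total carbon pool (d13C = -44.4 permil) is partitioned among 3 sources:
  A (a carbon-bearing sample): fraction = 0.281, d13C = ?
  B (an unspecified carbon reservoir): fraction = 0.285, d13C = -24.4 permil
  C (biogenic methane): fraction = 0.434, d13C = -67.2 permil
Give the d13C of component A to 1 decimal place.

Isotope mass balance: δ_bulk = Σ fᵢ·δᵢ.
-44.4 = 0.281×δ_A + 0.285×(-24.4) + 0.434×(-67.2)
0.281·δ_A = -44.4 − (-36.119) = -8.281
δ_A = -8.281 / 0.281 = -29.47 permil

-29.5 permil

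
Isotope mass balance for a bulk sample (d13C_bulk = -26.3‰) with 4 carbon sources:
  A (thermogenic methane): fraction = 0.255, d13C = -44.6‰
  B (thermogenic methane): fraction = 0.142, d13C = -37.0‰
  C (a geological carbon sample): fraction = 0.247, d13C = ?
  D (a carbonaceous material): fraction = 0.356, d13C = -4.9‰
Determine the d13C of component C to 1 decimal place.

-32.1‰

Isotope mass balance: δ_bulk = Σ fᵢ·δᵢ.
-26.3 = 0.255×(-44.6) + 0.142×(-37.0) + 0.247×δ_C + 0.356×(-4.9)
0.247·δ_C = -26.3 − (-18.371) = -7.929
δ_C = -7.929 / 0.247 = -32.10‰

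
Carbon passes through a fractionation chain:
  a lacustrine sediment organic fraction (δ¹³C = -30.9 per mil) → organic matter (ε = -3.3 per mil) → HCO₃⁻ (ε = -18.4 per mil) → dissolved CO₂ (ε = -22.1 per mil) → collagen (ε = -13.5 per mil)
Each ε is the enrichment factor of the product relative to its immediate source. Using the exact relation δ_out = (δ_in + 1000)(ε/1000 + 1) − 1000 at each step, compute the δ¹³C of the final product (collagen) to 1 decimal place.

step 1: δ = (-30.90 + 1000)·(-3.3/1000 + 1) − 1000 = -34.10 per mil
step 2: δ = (-34.10 + 1000)·(-18.4/1000 + 1) − 1000 = -51.87 per mil
step 3: δ = (-51.87 + 1000)·(-22.1/1000 + 1) − 1000 = -72.82 per mil
step 4: δ = (-72.82 + 1000)·(-13.5/1000 + 1) − 1000 = -85.34 per mil

-85.3 per mil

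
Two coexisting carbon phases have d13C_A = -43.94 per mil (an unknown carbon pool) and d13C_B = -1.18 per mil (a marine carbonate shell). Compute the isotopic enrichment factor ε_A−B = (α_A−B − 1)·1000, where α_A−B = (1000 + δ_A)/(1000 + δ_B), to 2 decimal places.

-42.81 per mil

α_A−B = (1000 + -43.94) / (1000 + -1.18) = 956.06 / 998.82 = 0.957189
ε_A−B = (0.957189 − 1) × 1000 = -42.811 per mil
(The approximation ε ≈ δ_A − δ_B would give -42.76 per mil.)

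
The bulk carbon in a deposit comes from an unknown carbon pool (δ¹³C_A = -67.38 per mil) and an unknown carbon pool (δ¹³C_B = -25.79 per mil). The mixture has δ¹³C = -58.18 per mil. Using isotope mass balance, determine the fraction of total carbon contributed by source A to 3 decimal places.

δ_mix = f_A·δ_A + (1 − f_A)·δ_B  ⇒  f_A = (δ_mix − δ_B)/(δ_A − δ_B)
f_A = (-58.18 − (-25.79)) / (-67.38 − (-25.79))
f_A = -32.39 / -41.59 = 0.7788

0.779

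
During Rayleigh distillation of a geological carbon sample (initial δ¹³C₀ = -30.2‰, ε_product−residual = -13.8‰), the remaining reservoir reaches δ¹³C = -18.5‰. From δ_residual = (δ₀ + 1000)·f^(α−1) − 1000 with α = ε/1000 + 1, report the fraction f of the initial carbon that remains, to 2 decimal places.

0.42

α − 1 = ε/1000 = -0.0138
(δ_res + 1000)/(δ₀ + 1000) = (-18.5 + 1000)/(-30.2 + 1000) = 981.5/969.8 = 1.012064
f = 1.012064^(1/-0.0138) = exp(ln(1.012064)/-0.0138) = exp(0.01199/-0.0138)
f = exp(-0.8690) = 0.4194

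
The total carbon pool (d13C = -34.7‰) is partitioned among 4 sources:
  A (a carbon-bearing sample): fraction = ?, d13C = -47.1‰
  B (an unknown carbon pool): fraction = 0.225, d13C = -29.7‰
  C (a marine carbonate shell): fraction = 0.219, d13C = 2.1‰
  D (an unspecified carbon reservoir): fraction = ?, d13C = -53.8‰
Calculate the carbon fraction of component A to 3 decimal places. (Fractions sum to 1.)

0.214

Let f_A and f_D be the unknown fractions; fractions sum to 1 so f_A + f_D = 0.556.
Mass balance: Σ fᵢ·δᵢ = δ_bulk ⇒ f_A·(-47.1) + f_D·(-53.8) = -34.7 − (-6.223) = -28.477
Substitute f_D = 0.556 − f_A:
f_A·(-47.1 − -53.8) = -28.477 − 0.556×(-53.8) = 1.435
f_A = 1.435 / 6.7 = 0.2142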